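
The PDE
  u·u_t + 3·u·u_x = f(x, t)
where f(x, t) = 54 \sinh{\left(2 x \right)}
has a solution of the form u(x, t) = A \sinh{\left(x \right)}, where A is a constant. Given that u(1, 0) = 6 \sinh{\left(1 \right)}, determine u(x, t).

Substitute the ansatz u = A \sinh{\left(x \right)} into the left-hand side.
Derivatives of the ansatz:
  u_t = 0
  u_x = A \cosh{\left(x \right)}
Term by term:
  u·u_t = 0
  3·u·u_x = 3 A^{2} \sinh{\left(x \right)} \cosh{\left(x \right)}
So the left-hand side equals
  3 A^{2} \sinh{\left(x \right)} \cosh{\left(x \right)}
This must equal f(x, t) identically; expanded, f = 108 \sinh{\left(x \right)} \cosh{\left(x \right)}.
Matching coefficients of the independent functions:
  [\sinh{\left(x \right)} \cosh{\left(x \right)}]:  3 A^{2} = 108
These equations allow (A) = (-6) or (6).
Impose the point condition(s):
  u(1, 0) = 6 \sinh{\left(1 \right)}  ⟹  A \sinh{\left(1 \right)} = 6 \sinh{\left(1 \right)}
Only A = 6 satisfies everything.
Hence u(x, t) = 6 \sinh{\left(x \right)}.

Answer: u(x, t) = 6 \sinh{\left(x \right)}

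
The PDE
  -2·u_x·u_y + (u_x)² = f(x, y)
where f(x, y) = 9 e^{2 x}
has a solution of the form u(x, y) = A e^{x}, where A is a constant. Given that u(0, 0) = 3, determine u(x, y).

Answer: u(x, y) = 3 e^{x}

Derivation:
Substitute the ansatz u = A e^{x} into the left-hand side.
Derivatives of the ansatz:
  u_x = A e^{x}
  u_y = 0
Term by term:
  -2·u_x·u_y = 0
  (u_x)² = A^{2} e^{2 x}
So the left-hand side equals
  A^{2} e^{2 x}
This must equal f(x, y) = 9 e^{2 x} identically.
Matching coefficients of the independent functions:
  [e^{2 x}]:  A^{2} = 9
These equations allow (A) = (-3) or (3).
Impose the point condition(s):
  u(0, 0) = 3  ⟹  A = 3
Only A = 3 satisfies everything.
Hence u(x, y) = 3 e^{x}.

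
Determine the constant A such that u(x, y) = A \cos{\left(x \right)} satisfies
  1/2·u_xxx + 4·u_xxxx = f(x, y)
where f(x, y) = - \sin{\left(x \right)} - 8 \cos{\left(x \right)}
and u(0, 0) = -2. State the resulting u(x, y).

Answer: u(x, y) = - 2 \cos{\left(x \right)}

Derivation:
Substitute the ansatz u = A \cos{\left(x \right)} into the left-hand side.
Derivatives of the ansatz:
  u_xxx = A \sin{\left(x \right)}
  u_xxxx = A \cos{\left(x \right)}
Term by term:
  1/2·u_xxx = \frac{A \sin{\left(x \right)}}{2}
  4·u_xxxx = 4 A \cos{\left(x \right)}
So the left-hand side equals
  \frac{A \sin{\left(x \right)}}{2} + 4 A \cos{\left(x \right)}
This must equal f(x, y) = - \sin{\left(x \right)} - 8 \cos{\left(x \right)} identically.
Matching coefficients of the independent functions:
  [\sin{\left(x \right)}]:  \frac{A}{2} = -1
  [\cos{\left(x \right)}]:  4 A = -8
Solving: A = -2.
Check against the point condition:
  u(0, 0) = -2  ⟹  A = -2  ✓
Hence u(x, y) = - 2 \cos{\left(x \right)}.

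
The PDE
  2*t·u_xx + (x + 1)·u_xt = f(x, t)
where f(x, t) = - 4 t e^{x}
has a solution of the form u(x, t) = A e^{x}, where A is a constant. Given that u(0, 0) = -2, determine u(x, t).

Substitute the ansatz u = A e^{x} into the left-hand side.
Derivatives of the ansatz:
  u_xx = A e^{x}
  u_xt = 0
Term by term:
  2*t·u_xx = 2 A t e^{x}
  (x + 1)·u_xt = 0
So the left-hand side equals
  2 A t e^{x}
This must equal f(x, t) = - 4 t e^{x} identically.
Matching coefficients of the independent functions:
  [t e^{x}]:  2 A = -4
Solving: A = -2.
Check against the point condition:
  u(0, 0) = -2  ⟹  A = -2  ✓
Hence u(x, t) = - 2 e^{x}.

Answer: u(x, t) = - 2 e^{x}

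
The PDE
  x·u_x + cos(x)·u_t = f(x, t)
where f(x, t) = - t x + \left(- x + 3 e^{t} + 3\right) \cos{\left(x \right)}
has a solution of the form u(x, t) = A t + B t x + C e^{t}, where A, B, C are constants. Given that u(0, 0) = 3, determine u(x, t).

Substitute the ansatz u = A t + B t x + C e^{t} into the left-hand side.
Derivatives of the ansatz:
  u_x = B t
  u_t = A + B x + C e^{t}
Term by term:
  x·u_x = B t x
  cos(x)·u_t = A \cos{\left(x \right)} + B x \cos{\left(x \right)} + C e^{t} \cos{\left(x \right)}
So the left-hand side equals
  A \cos{\left(x \right)} + B t x + B x \cos{\left(x \right)} + C e^{t} \cos{\left(x \right)}
This must equal f(x, t) identically; expanded, f = - t x - x \cos{\left(x \right)} + 3 e^{t} \cos{\left(x \right)} + 3 \cos{\left(x \right)}.
Matching coefficients of the independent functions:
  [t x, x \cos{\left(x \right)}]:  B = -1
  [e^{t} \cos{\left(x \right)}]:  C = 3
  [\cos{\left(x \right)}]:  A = 3
Solving: A = 3, B = -1, C = 3.
Check against the point condition:
  u(0, 0) = 3  ⟹  C = 3  ✓
Hence u(x, t) = - t x + 3 t + 3 e^{t}.

Answer: u(x, t) = - t x + 3 t + 3 e^{t}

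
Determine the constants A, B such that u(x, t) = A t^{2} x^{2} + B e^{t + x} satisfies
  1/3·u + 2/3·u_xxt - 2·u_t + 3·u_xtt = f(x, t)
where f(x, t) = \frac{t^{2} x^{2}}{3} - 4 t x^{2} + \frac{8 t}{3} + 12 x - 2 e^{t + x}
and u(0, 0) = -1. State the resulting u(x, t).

Substitute the ansatz u = A t^{2} x^{2} + B e^{t + x} into the left-hand side.
Derivatives of the ansatz:
  u_xxt = 4 A t + B e^{t} e^{x}
  u_t = 2 A t x^{2} + B e^{t} e^{x}
  u_xtt = 4 A x + B e^{t} e^{x}
Term by term:
  1/3·u = \frac{A t^{2} x^{2}}{3} + \frac{B e^{t} e^{x}}{3}
  2/3·u_xxt = \frac{8 A t}{3} + \frac{2 B e^{t} e^{x}}{3}
  -2·u_t = - 4 A t x^{2} - 2 B e^{t} e^{x}
  3·u_xtt = 12 A x + 3 B e^{t} e^{x}
So the left-hand side equals
  \frac{A t^{2} x^{2}}{3} - 4 A t x^{2} + \frac{8 A t}{3} + 12 A x + 2 B e^{t} e^{x}
This must equal f(x, t) identically; expanded, f = \frac{t^{2} x^{2}}{3} - 4 t x^{2} + \frac{8 t}{3} + 12 x - 2 e^{t} e^{x}.
Matching coefficients of the independent functions:
  [t]:  \frac{8 A}{3} = \frac{8}{3}
  [x]:  12 A = 12
  [t x^{2}]:  - 4 A = -4
  [t^{2} x^{2}]:  \frac{A}{3} = \frac{1}{3}
  [e^{t} e^{x}]:  2 B = -2
Solving: A = 1, B = -1.
Check against the point condition:
  u(0, 0) = -1  ⟹  B = -1  ✓
Hence u(x, t) = t^{2} x^{2} - e^{t + x}.

Answer: u(x, t) = t^{2} x^{2} - e^{t + x}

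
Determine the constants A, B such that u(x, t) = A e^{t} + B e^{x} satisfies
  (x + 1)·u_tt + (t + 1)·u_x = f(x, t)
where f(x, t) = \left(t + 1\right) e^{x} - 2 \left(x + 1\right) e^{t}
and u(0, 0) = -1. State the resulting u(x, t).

Substitute the ansatz u = A e^{t} + B e^{x} into the left-hand side.
Derivatives of the ansatz:
  u_tt = A e^{t}
  u_x = B e^{x}
Term by term:
  (x + 1)·u_tt = A x e^{t} + A e^{t}
  (t + 1)·u_x = B t e^{x} + B e^{x}
So the left-hand side equals
  A x e^{t} + A e^{t} + B t e^{x} + B e^{x}
This must equal f(x, t) identically; expanded, f = t e^{x} - 2 x e^{t} - 2 e^{t} + e^{x}.
Matching coefficients of the independent functions:
  [t e^{x}, e^{x}]:  B = 1
  [x e^{t}, e^{t}]:  A = -2
Solving: A = -2, B = 1.
Check against the point condition:
  u(0, 0) = -1  ⟹  A + B = -1  ✓
Hence u(x, t) = - 2 e^{t} + e^{x}.

Answer: u(x, t) = - 2 e^{t} + e^{x}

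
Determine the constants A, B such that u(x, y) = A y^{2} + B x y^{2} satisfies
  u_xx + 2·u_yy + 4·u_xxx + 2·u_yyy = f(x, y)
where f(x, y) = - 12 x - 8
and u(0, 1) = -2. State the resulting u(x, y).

Substitute the ansatz u = A y^{2} + B x y^{2} into the left-hand side.
Derivatives of the ansatz:
  u_xx = 0
  u_yy = 2 A + 2 B x
  u_xxx = 0
  u_yyy = 0
Term by term:
  u_xx = 0
  2·u_yy = 4 A + 4 B x
  4·u_xxx = 0
  2·u_yyy = 0
So the left-hand side equals
  4 A + 4 B x
This must equal f(x, y) = - 12 x - 8 identically.
Matching coefficients of the independent functions:
  [constant term]:  4 A = -8
  [x]:  4 B = -12
Solving: A = -2, B = -3.
Check against the point condition:
  u(0, 1) = -2  ⟹  A = -2  ✓
Hence u(x, y) = - 3 x y^{2} - 2 y^{2}.

Answer: u(x, y) = - 3 x y^{2} - 2 y^{2}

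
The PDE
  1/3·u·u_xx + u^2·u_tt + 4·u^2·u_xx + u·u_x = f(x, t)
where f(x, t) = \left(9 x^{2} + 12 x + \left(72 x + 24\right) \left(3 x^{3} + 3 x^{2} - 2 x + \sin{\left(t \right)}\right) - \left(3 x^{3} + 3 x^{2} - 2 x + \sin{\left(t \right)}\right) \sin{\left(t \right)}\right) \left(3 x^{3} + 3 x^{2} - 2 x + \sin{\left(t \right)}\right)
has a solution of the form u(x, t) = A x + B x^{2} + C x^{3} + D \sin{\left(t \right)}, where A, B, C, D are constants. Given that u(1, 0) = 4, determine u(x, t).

Substitute the ansatz u = A x + B x^{2} + C x^{3} + D \sin{\left(t \right)} into the left-hand side.
Derivatives of the ansatz:
  u_xx = 2 B + 6 C x
  u_tt = - D \sin{\left(t \right)}
  u_x = A + 2 B x + 3 C x^{2}
Term by term:
  1/3·u·u_xx = \frac{2 A B x}{3} + 2 A C x^{2} + \frac{2 B^{2} x^{2}}{3} + \frac{8 B C x^{3}}{3} + \frac{2 B D \sin{\left(t \right)}}{3} + 2 C^{2} x^{4} + 2 C D x \sin{\left(t \right)}
  u^2·u_tt = - A^{2} D x^{2} \sin{\left(t \right)} - 2 A B D x^{3} \sin{\left(t \right)} - 2 A C D x^{4} \sin{\left(t \right)} - 2 A D^{2} x \sin^{2}{\left(t \right)} - B^{2} D x^{4} \sin{\left(t \right)} - 2 B C D x^{5} \sin{\left(t \right)} - 2 B D^{2} x^{2} \sin^{2}{\left(t \right)} - C^{2} D x^{6} \sin{\left(t \right)} - 2 C D^{2} x^{3} \sin^{2}{\left(t \right)} - D^{3} \sin^{3}{\left(t \right)}
  4·u^2·u_xx = 8 A^{2} B x^{2} + 24 A^{2} C x^{3} + 16 A B^{2} x^{3} + 64 A B C x^{4} + 16 A B D x \sin{\left(t \right)} + 48 A C^{2} x^{5} + 48 A C D x^{2} \sin{\left(t \right)} + 8 B^{3} x^{4} + 40 B^{2} C x^{5} + 16 B^{2} D x^{2} \sin{\left(t \right)} + 56 B C^{2} x^{6} + 64 B C D x^{3} \sin{\left(t \right)} + 8 B D^{2} \sin^{2}{\left(t \right)} + 24 C^{3} x^{7} + 48 C^{2} D x^{4} \sin{\left(t \right)} + 24 C D^{2} x \sin^{2}{\left(t \right)}
  u·u_x = A^{2} x + 3 A B x^{2} + 4 A C x^{3} + A D \sin{\left(t \right)} + 2 B^{2} x^{3} + 5 B C x^{4} + 2 B D x \sin{\left(t \right)} + 3 C^{2} x^{5} + 3 C D x^{2} \sin{\left(t \right)}
Sum these and collect like terms in the independent variables.
This must equal f(x, t) identically; expanded, f = 648 x^{7} - 9 x^{6} \sin{\left(t \right)} + 1512 x^{6} - 18 x^{5} \sin{\left(t \right)} + 243 x^{5} + 435 x^{4} \sin{\left(t \right)} - 873 x^{4} - 6 x^{3} \sin^{2}{\left(t \right)} + 588 x^{3} \sin{\left(t \right)} + 18 x^{3} - 6 x^{2} \sin^{2}{\left(t \right)} - 139 x^{2} \sin{\left(t \right)} + 72 x^{2} + 76 x \sin^{2}{\left(t \right)} - 84 x \sin{\left(t \right)} - \sin^{3}{\left(t \right)} + 24 \sin^{2}{\left(t \right)}.
Matching coefficients of the independent functions:
(each divided by its leading coefficient; functions giving the same equation are listed together)
  [x]:  A^{2} + \frac{2 A B}{3} = 0
  [x^{2}]:  A^{2} B + \frac{3 A B}{8} + \frac{A C}{4} + \frac{B^{2}}{12} - 9 = 0
  [x^{3}]:  A^{2} C + \frac{2 A B^{2}}{3} + \frac{A C}{6} + \frac{B^{2}}{12} + \frac{B C}{9} - \frac{3}{4} = 0
  [x^{4}]:  A B C + \frac{B^{3}}{8} + \frac{5 B C}{64} + \frac{C^{2}}{32} + \frac{873}{64} = 0
  [x^{5}]:  A C^{2} + \frac{5 B^{2} C}{6} + \frac{C^{2}}{16} - \frac{81}{16} = 0
  [x^{6}]:  B C^{2} - 27 = 0
  [x^{7}]:  C^{3} - 27 = 0
  [x \sin{\left(t \right)}]:  A B D + \frac{B D}{8} + \frac{C D}{8} + \frac{21}{4} = 0
  [x \sin^{2}{\left(t \right)}]:  A D^{2} - 12 C D^{2} + 38 = 0
  [x^{2} \sin{\left(t \right)}]:  A^{2} D - 48 A C D - 16 B^{2} D - 3 C D - 139 = 0
  [x^{2} \sin^{2}{\left(t \right)}, \sin^{2}{\left(t \right)}]:  B D^{2} - 3 = 0
  [x^{3} \sin{\left(t \right)}]:  A B D - 32 B C D + 294 = 0
  [x^{3} \sin^{2}{\left(t \right)}]:  C D^{2} - 3 = 0
  [x^{4} \sin{\left(t \right)}]:  A C D + \frac{B^{2} D}{2} - 24 C^{2} D + \frac{435}{2} = 0
  [x^{5} \sin{\left(t \right)}]:  B C D - 9 = 0
  [x^{6} \sin{\left(t \right)}]:  C^{2} D - 9 = 0
  [\sin{\left(t \right)}]:  A D + \frac{2 B D}{3} = 0
  [\sin^{3}{\left(t \right)}]:  D^{3} - 1 = 0
Solving: A = -2, B = 3, C = 3, D = 1.
Check against the point condition:
  u(1, 0) = 4  ⟹  A + B + C = 4  ✓
Hence u(x, t) = 3 x^{3} + 3 x^{2} - 2 x + \sin{\left(t \right)}.

Answer: u(x, t) = 3 x^{3} + 3 x^{2} - 2 x + \sin{\left(t \right)}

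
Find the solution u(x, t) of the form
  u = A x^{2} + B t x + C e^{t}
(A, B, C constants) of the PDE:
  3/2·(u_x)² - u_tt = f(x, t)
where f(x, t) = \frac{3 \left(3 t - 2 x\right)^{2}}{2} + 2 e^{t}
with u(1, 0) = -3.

Substitute the ansatz u = A x^{2} + B t x + C e^{t} into the left-hand side.
Derivatives of the ansatz:
  u_x = 2 A x + B t
  u_tt = C e^{t}
Term by term:
  3/2·(u_x)² = 6 A^{2} x^{2} + 6 A B t x + \frac{3 B^{2} t^{2}}{2}
  -u_tt = - C e^{t}
So the left-hand side equals
  6 A^{2} x^{2} + 6 A B t x + \frac{3 B^{2} t^{2}}{2} - C e^{t}
This must equal f(x, t) identically; expanded, f = \frac{27 t^{2}}{2} - 18 t x + 6 x^{2} + 2 e^{t}.
Matching coefficients of the independent functions:
  [t^{2}]:  \frac{3 B^{2}}{2} = \frac{27}{2}
  [x^{2}]:  6 A^{2} = 6
  [t x]:  6 A B = -18
  [e^{t}]:  - C = 2
These equations allow (A, B, C) = (-1, 3, -2) or (1, -3, -2).
Impose the point condition(s):
  u(1, 0) = -3  ⟹  A + C = -3
Only A = -1, B = 3, C = -2 satisfies everything.
Hence u(x, t) = 3 t x - x^{2} - 2 e^{t}.

Answer: u(x, t) = 3 t x - x^{2} - 2 e^{t}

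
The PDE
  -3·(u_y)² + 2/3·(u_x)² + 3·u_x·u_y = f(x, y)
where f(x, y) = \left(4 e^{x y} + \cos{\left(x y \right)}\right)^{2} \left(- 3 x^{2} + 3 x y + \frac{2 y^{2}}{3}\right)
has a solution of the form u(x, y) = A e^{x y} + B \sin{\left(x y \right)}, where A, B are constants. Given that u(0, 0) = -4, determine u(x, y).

Substitute the ansatz u = A e^{x y} + B \sin{\left(x y \right)} into the left-hand side.
Derivatives of the ansatz:
  u_y = A x e^{x y} + B x \cos{\left(x y \right)}
  u_x = A y e^{x y} + B y \cos{\left(x y \right)}
Term by term:
  -3·(u_y)² = - 3 A^{2} x^{2} e^{2 x y} - 6 A B x^{2} e^{x y} \cos{\left(x y \right)} - 3 B^{2} x^{2} \cos^{2}{\left(x y \right)}
  2/3·(u_x)² = \frac{2 A^{2} y^{2} e^{2 x y}}{3} + \frac{4 A B y^{2} e^{x y} \cos{\left(x y \right)}}{3} + \frac{2 B^{2} y^{2} \cos^{2}{\left(x y \right)}}{3}
  3·u_x·u_y = 3 A^{2} x y e^{2 x y} + 6 A B x y e^{x y} \cos{\left(x y \right)} + 3 B^{2} x y \cos^{2}{\left(x y \right)}
So the left-hand side equals
  - 3 A^{2} x^{2} e^{2 x y} + 3 A^{2} x y e^{2 x y} + \frac{2 A^{2} y^{2} e^{2 x y}}{3} - 6 A B x^{2} e^{x y} \cos{\left(x y \right)} + 6 A B x y e^{x y} \cos{\left(x y \right)} + \frac{4 A B y^{2} e^{x y} \cos{\left(x y \right)}}{3} - 3 B^{2} x^{2} \cos^{2}{\left(x y \right)} + 3 B^{2} x y \cos^{2}{\left(x y \right)} + \frac{2 B^{2} y^{2} \cos^{2}{\left(x y \right)}}{3}
This must equal f(x, y) identically; expanded, f = - 48 x^{2} e^{2 x y} - 24 x^{2} e^{x y} \cos{\left(x y \right)} - 3 x^{2} \cos^{2}{\left(x y \right)} + 48 x y e^{2 x y} + 24 x y e^{x y} \cos{\left(x y \right)} + 3 x y \cos^{2}{\left(x y \right)} + \frac{32 y^{2} e^{2 x y}}{3} + \frac{16 y^{2} e^{x y} \cos{\left(x y \right)}}{3} + \frac{2 y^{2} \cos^{2}{\left(x y \right)}}{3}.
Matching coefficients of the independent functions:
  [x^{2} e^{2 x y}]:  - 3 A^{2} = -48
  [x^{2} \cos^{2}{\left(x y \right)}]:  - 3 B^{2} = -3
  [y^{2} e^{2 x y}]:  \frac{2 A^{2}}{3} = \frac{32}{3}
  [y^{2} \cos^{2}{\left(x y \right)}]:  \frac{2 B^{2}}{3} = \frac{2}{3}
  [x y e^{2 x y}]:  3 A^{2} = 48
  [x y \cos^{2}{\left(x y \right)}]:  3 B^{2} = 3
  [x^{2} e^{x y} \cos{\left(x y \right)}]:  - 6 A B = -24
  [y^{2} e^{x y} \cos{\left(x y \right)}]:  \frac{4 A B}{3} = \frac{16}{3}
  [x y e^{x y} \cos{\left(x y \right)}]:  6 A B = 24
These equations allow (A, B) = (-4, -1) or (4, 1).
Impose the point condition(s):
  u(0, 0) = -4  ⟹  A = -4
Only A = -4, B = -1 satisfies everything.
Hence u(x, y) = - 4 e^{x y} - \sin{\left(x y \right)}.

Answer: u(x, y) = - 4 e^{x y} - \sin{\left(x y \right)}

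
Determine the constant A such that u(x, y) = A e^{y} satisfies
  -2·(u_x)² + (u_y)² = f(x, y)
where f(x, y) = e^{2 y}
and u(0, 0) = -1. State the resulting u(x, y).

Substitute the ansatz u = A e^{y} into the left-hand side.
Derivatives of the ansatz:
  u_x = 0
  u_y = A e^{y}
Term by term:
  -2·(u_x)² = 0
  (u_y)² = A^{2} e^{2 y}
So the left-hand side equals
  A^{2} e^{2 y}
This must equal f(x, y) = e^{2 y} identically.
Matching coefficients of the independent functions:
  [e^{2 y}]:  A^{2} = 1
These equations allow (A) = (-1) or (1).
Impose the point condition(s):
  u(0, 0) = -1  ⟹  A = -1
Only A = -1 satisfies everything.
Hence u(x, y) = - e^{y}.

Answer: u(x, y) = - e^{y}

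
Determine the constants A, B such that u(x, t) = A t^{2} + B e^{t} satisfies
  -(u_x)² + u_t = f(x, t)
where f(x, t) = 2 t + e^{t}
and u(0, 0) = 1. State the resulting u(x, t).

Substitute the ansatz u = A t^{2} + B e^{t} into the left-hand side.
Derivatives of the ansatz:
  u_x = 0
  u_t = 2 A t + B e^{t}
Term by term:
  -(u_x)² = 0
  u_t = 2 A t + B e^{t}
So the left-hand side equals
  2 A t + B e^{t}
This must equal f(x, t) = 2 t + e^{t} identically.
Matching coefficients of the independent functions:
  [t]:  2 A = 2
  [e^{t}]:  B = 1
Solving: A = 1, B = 1.
Check against the point condition:
  u(0, 0) = 1  ⟹  B = 1  ✓
Hence u(x, t) = t^{2} + e^{t}.

Answer: u(x, t) = t^{2} + e^{t}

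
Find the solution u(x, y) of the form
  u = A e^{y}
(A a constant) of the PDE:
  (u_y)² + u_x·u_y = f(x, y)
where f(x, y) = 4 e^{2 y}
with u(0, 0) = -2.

Answer: u(x, y) = - 2 e^{y}

Derivation:
Substitute the ansatz u = A e^{y} into the left-hand side.
Derivatives of the ansatz:
  u_y = A e^{y}
  u_x = 0
Term by term:
  (u_y)² = A^{2} e^{2 y}
  u_x·u_y = 0
So the left-hand side equals
  A^{2} e^{2 y}
This must equal f(x, y) = 4 e^{2 y} identically.
Matching coefficients of the independent functions:
  [e^{2 y}]:  A^{2} = 4
These equations allow (A) = (-2) or (2).
Impose the point condition(s):
  u(0, 0) = -2  ⟹  A = -2
Only A = -2 satisfies everything.
Hence u(x, y) = - 2 e^{y}.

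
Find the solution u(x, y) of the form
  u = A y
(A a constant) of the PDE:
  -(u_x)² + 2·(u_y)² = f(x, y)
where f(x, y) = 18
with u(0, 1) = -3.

Substitute the ansatz u = A y into the left-hand side.
Derivatives of the ansatz:
  u_x = 0
  u_y = A
Term by term:
  -(u_x)² = 0
  2·(u_y)² = 2 A^{2}
So the left-hand side equals
  2 A^{2}
This must equal f(x, y) = 18 identically.
Matching coefficients of the independent functions:
  [constant term]:  2 A^{2} = 18
These equations allow (A) = (-3) or (3).
Impose the point condition(s):
  u(0, 1) = -3  ⟹  A = -3
Only A = -3 satisfies everything.
Hence u(x, y) = - 3 y.

Answer: u(x, y) = - 3 y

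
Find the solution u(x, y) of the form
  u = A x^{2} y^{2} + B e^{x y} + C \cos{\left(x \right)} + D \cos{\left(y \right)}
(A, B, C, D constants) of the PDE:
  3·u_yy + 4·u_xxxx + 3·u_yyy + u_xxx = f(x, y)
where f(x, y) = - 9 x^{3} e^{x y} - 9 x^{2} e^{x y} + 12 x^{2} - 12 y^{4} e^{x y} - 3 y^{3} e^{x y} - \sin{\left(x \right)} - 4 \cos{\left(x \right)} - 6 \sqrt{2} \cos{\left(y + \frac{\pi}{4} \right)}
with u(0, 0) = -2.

Answer: u(x, y) = 2 x^{2} y^{2} - 3 e^{x y} - \cos{\left(x \right)} + 2 \cos{\left(y \right)}

Derivation:
Substitute the ansatz u = A x^{2} y^{2} + B e^{x y} + C \cos{\left(x \right)} + D \cos{\left(y \right)} into the left-hand side.
Derivatives of the ansatz:
  u_yy = 2 A x^{2} + B x^{2} e^{x y} - D \cos{\left(y \right)}
  u_xxxx = B y^{4} e^{x y} + C \cos{\left(x \right)}
  u_yyy = B x^{3} e^{x y} + D \sin{\left(y \right)}
  u_xxx = B y^{3} e^{x y} + C \sin{\left(x \right)}
Term by term:
  3·u_yy = 6 A x^{2} + 3 B x^{2} e^{x y} - 3 D \cos{\left(y \right)}
  4·u_xxxx = 4 B y^{4} e^{x y} + 4 C \cos{\left(x \right)}
  3·u_yyy = 3 B x^{3} e^{x y} + 3 D \sin{\left(y \right)}
  u_xxx = B y^{3} e^{x y} + C \sin{\left(x \right)}
So the left-hand side equals
  6 A x^{2} + 3 B x^{3} e^{x y} + 3 B x^{2} e^{x y} + 4 B y^{4} e^{x y} + B y^{3} e^{x y} + C \sin{\left(x \right)} + 4 C \cos{\left(x \right)} + 3 D \sin{\left(y \right)} - 3 D \cos{\left(y \right)}
This must equal f(x, y) identically; expanded, f = - 9 x^{3} e^{x y} - 9 x^{2} e^{x y} + 12 x^{2} - 12 y^{4} e^{x y} - 3 y^{3} e^{x y} - \sin{\left(x \right)} + 6 \sin{\left(y \right)} - 4 \cos{\left(x \right)} - 6 \cos{\left(y \right)}.
Matching coefficients of the independent functions:
  [x^{2}]:  6 A = 12
  [x^{2} e^{x y}, x^{3} e^{x y}]:  3 B = -9
  [y^{3} e^{x y}]:  B = -3
  [y^{4} e^{x y}]:  4 B = -12
  [\sin{\left(x \right)}]:  C = -1
  [\sin{\left(y \right)}]:  3 D = 6
  [\cos{\left(x \right)}]:  4 C = -4
  [\cos{\left(y \right)}]:  - 3 D = -6
Solving: A = 2, B = -3, C = -1, D = 2.
Check against the point condition:
  u(0, 0) = -2  ⟹  B + C + D = -2  ✓
Hence u(x, y) = 2 x^{2} y^{2} - 3 e^{x y} - \cos{\left(x \right)} + 2 \cos{\left(y \right)}.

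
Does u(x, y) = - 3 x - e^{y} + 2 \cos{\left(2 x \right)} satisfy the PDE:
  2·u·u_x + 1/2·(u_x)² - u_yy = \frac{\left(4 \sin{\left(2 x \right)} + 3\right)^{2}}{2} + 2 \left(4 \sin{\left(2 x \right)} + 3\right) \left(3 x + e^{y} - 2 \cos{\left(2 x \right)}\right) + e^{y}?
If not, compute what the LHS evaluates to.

Evaluate each term of the left-hand side for u = - 3 x - e^{y} + 2 \cos{\left(2 x \right)}.
Derivatives:
  u_x = - 4 \sin{\left(2 x \right)} - 3
  u_yy = - e^{y}
Terms:
  2·u·u_x = 2 \left(4 \sin{\left(2 x \right)} + 3\right) \left(3 x + e^{y} - 2 \cos{\left(2 x \right)}\right)
  1/2·(u_x)² = \frac{\left(4 \sin{\left(2 x \right)} + 3\right)^{2}}{2}
  -u_yy = e^{y}
Sum: LHS = \frac{\left(4 \sin{\left(2 x \right)} + 3\right)^{2}}{2} + 2 \left(4 \sin{\left(2 x \right)} + 3\right) \left(3 x + e^{y} - 2 \cos{\left(2 x \right)}\right) + e^{y}
This is exactly the given right-hand side, so u is a solution.

Answer: Yes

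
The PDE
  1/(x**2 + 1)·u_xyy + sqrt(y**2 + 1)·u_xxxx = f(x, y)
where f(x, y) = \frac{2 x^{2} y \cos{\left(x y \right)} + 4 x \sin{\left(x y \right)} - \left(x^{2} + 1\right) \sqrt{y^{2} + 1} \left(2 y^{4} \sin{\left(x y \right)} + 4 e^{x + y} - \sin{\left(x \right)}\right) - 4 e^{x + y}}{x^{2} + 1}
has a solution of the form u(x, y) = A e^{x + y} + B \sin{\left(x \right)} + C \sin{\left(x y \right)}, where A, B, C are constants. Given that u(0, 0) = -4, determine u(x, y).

Answer: u(x, y) = - 4 e^{x + y} + \sin{\left(x \right)} - 2 \sin{\left(x y \right)}

Derivation:
Substitute the ansatz u = A e^{x + y} + B \sin{\left(x \right)} + C \sin{\left(x y \right)} into the left-hand side.
Derivatives of the ansatz:
  u_xyy = A e^{x} e^{y} - C x^{2} y \cos{\left(x y \right)} - 2 C x \sin{\left(x y \right)}
  u_xxxx = A e^{x} e^{y} + B \sin{\left(x \right)} + C y^{4} \sin{\left(x y \right)}
Term by term:
  1/(x**2 + 1)·u_xyy = \frac{A e^{x} e^{y}}{x^{2} + 1} - \frac{C x^{2} y \cos{\left(x y \right)}}{x^{2} + 1} - \frac{2 C x \sin{\left(x y \right)}}{x^{2} + 1}
  sqrt(y**2 + 1)·u_xxxx = A \sqrt{y^{2} + 1} e^{x} e^{y} + B \sqrt{y^{2} + 1} \sin{\left(x \right)} + C y^{4} \sqrt{y^{2} + 1} \sin{\left(x y \right)}
So the left-hand side equals
  A \sqrt{y^{2} + 1} e^{x} e^{y} + \frac{A e^{x} e^{y}}{x^{2} + 1} + B \sqrt{y^{2} + 1} \sin{\left(x \right)} - \frac{C x^{2} y \cos{\left(x y \right)}}{x^{2} + 1} - \frac{2 C x \sin{\left(x y \right)}}{x^{2} + 1} + C y^{4} \sqrt{y^{2} + 1} \sin{\left(x y \right)}
This must equal f(x, y) identically; expanded, f = \frac{2 x^{2} y \cos{\left(x y \right)}}{x^{2} + 1} + \frac{4 x \sin{\left(x y \right)}}{x^{2} + 1} - 2 y^{4} \sqrt{y^{2} + 1} \sin{\left(x y \right)} - 4 \sqrt{y^{2} + 1} e^{x} e^{y} + \sqrt{y^{2} + 1} \sin{\left(x \right)} - \frac{4 e^{x} e^{y}}{x^{2} + 1}.
Matching coefficients of the independent functions:
  [\sqrt{y^{2} + 1} \sin{\left(x \right)}]:  B = 1
  [\frac{x \sin{\left(x y \right)}}{x^{2} + 1}]:  - 2 C = 4
  [y^{4} \sqrt{y^{2} + 1} \sin{\left(x y \right)}]:  C = -2
  [\frac{e^{x} e^{y}}{x^{2} + 1}, \sqrt{y^{2} + 1} e^{x} e^{y}]:  A = -4
  [\frac{x^{2} y \cos{\left(x y \right)}}{x^{2} + 1}]:  - C = 2
Solving: A = -4, B = 1, C = -2.
Check against the point condition:
  u(0, 0) = -4  ⟹  A = -4  ✓
Hence u(x, y) = - 4 e^{x + y} + \sin{\left(x \right)} - 2 \sin{\left(x y \right)}.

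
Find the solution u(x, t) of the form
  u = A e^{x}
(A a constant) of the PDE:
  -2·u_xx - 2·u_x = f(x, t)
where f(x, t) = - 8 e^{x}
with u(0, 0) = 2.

Substitute the ansatz u = A e^{x} into the left-hand side.
Derivatives of the ansatz:
  u_xx = A e^{x}
  u_x = A e^{x}
Term by term:
  -2·u_xx = - 2 A e^{x}
  -2·u_x = - 2 A e^{x}
So the left-hand side equals
  - 4 A e^{x}
This must equal f(x, t) = - 8 e^{x} identically.
Matching coefficients of the independent functions:
  [e^{x}]:  - 4 A = -8
Solving: A = 2.
Check against the point condition:
  u(0, 0) = 2  ⟹  A = 2  ✓
Hence u(x, t) = 2 e^{x}.

Answer: u(x, t) = 2 e^{x}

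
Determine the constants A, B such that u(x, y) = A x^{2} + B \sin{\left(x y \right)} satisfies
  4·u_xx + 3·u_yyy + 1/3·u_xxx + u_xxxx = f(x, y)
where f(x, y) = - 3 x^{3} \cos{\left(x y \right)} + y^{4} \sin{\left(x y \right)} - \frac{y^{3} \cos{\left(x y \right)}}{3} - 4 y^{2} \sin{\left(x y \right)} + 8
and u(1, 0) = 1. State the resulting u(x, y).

Answer: u(x, y) = x^{2} + \sin{\left(x y \right)}

Derivation:
Substitute the ansatz u = A x^{2} + B \sin{\left(x y \right)} into the left-hand side.
Derivatives of the ansatz:
  u_xx = 2 A - B y^{2} \sin{\left(x y \right)}
  u_yyy = - B x^{3} \cos{\left(x y \right)}
  u_xxx = - B y^{3} \cos{\left(x y \right)}
  u_xxxx = B y^{4} \sin{\left(x y \right)}
Term by term:
  4·u_xx = 8 A - 4 B y^{2} \sin{\left(x y \right)}
  3·u_yyy = - 3 B x^{3} \cos{\left(x y \right)}
  1/3·u_xxx = - \frac{B y^{3} \cos{\left(x y \right)}}{3}
  u_xxxx = B y^{4} \sin{\left(x y \right)}
So the left-hand side equals
  8 A - 3 B x^{3} \cos{\left(x y \right)} + B y^{4} \sin{\left(x y \right)} - \frac{B y^{3} \cos{\left(x y \right)}}{3} - 4 B y^{2} \sin{\left(x y \right)}
This must equal f(x, y) = - 3 x^{3} \cos{\left(x y \right)} + y^{4} \sin{\left(x y \right)} - \frac{y^{3} \cos{\left(x y \right)}}{3} - 4 y^{2} \sin{\left(x y \right)} + 8 identically.
Matching coefficients of the independent functions:
  [constant term]:  8 A = 8
  [x^{3} \cos{\left(x y \right)}]:  - 3 B = -3
  [y^{2} \sin{\left(x y \right)}]:  - 4 B = -4
  [y^{3} \cos{\left(x y \right)}]:  - \frac{B}{3} = - \frac{1}{3}
  [y^{4} \sin{\left(x y \right)}]:  B = 1
Solving: A = 1, B = 1.
Check against the point condition:
  u(1, 0) = 1  ⟹  A = 1  ✓
Hence u(x, y) = x^{2} + \sin{\left(x y \right)}.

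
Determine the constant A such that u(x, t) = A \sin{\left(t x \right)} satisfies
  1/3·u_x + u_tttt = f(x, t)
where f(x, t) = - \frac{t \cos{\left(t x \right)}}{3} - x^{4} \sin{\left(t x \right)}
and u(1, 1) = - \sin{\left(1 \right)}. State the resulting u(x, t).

Substitute the ansatz u = A \sin{\left(t x \right)} into the left-hand side.
Derivatives of the ansatz:
  u_x = A t \cos{\left(t x \right)}
  u_tttt = A x^{4} \sin{\left(t x \right)}
Term by term:
  1/3·u_x = \frac{A t \cos{\left(t x \right)}}{3}
  u_tttt = A x^{4} \sin{\left(t x \right)}
So the left-hand side equals
  \frac{A t \cos{\left(t x \right)}}{3} + A x^{4} \sin{\left(t x \right)}
This must equal f(x, t) = - \frac{t \cos{\left(t x \right)}}{3} - x^{4} \sin{\left(t x \right)} identically.
Matching coefficients of the independent functions:
  [t \cos{\left(t x \right)}]:  \frac{A}{3} = - \frac{1}{3}
  [x^{4} \sin{\left(t x \right)}]:  A = -1
Solving: A = -1.
Check against the point condition:
  u(1, 1) = - \sin{\left(1 \right)}  ⟹  A \sin{\left(1 \right)} = - \sin{\left(1 \right)}  ✓
Hence u(x, t) = - \sin{\left(t x \right)}.

Answer: u(x, t) = - \sin{\left(t x \right)}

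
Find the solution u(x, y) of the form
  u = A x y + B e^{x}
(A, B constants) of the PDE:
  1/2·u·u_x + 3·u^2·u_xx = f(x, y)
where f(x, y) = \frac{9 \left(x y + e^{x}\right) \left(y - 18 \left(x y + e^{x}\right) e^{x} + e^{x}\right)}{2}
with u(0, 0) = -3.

Substitute the ansatz u = A x y + B e^{x} into the left-hand side.
Derivatives of the ansatz:
  u_x = A y + B e^{x}
  u_xx = B e^{x}
Term by term:
  1/2·u·u_x = \frac{A^{2} x y^{2}}{2} + \frac{A B x y e^{x}}{2} + \frac{A B y e^{x}}{2} + \frac{B^{2} e^{2 x}}{2}
  3·u^2·u_xx = 3 A^{2} B x^{2} y^{2} e^{x} + 6 A B^{2} x y e^{2 x} + 3 B^{3} e^{3 x}
So the left-hand side equals
  3 A^{2} B x^{2} y^{2} e^{x} + \frac{A^{2} x y^{2}}{2} + 6 A B^{2} x y e^{2 x} + \frac{A B x y e^{x}}{2} + \frac{A B y e^{x}}{2} + 3 B^{3} e^{3 x} + \frac{B^{2} e^{2 x}}{2}
This must equal f(x, y) identically; expanded, f = - 81 x^{2} y^{2} e^{x} + \frac{9 x y^{2}}{2} - 162 x y e^{2 x} + \frac{9 x y e^{x}}{2} + \frac{9 y e^{x}}{2} - 81 e^{3 x} + \frac{9 e^{2 x}}{2}.
Matching coefficients of the independent functions:
  [x y^{2}]:  \frac{A^{2}}{2} = \frac{9}{2}
  [y e^{x}, x y e^{x}]:  \frac{A B}{2} = \frac{9}{2}
  [x y e^{2 x}]:  6 A B^{2} = -162
  [x^{2} y^{2} e^{x}]:  3 A^{2} B = -81
  [e^{2 x}]:  \frac{B^{2}}{2} = \frac{9}{2}
  [e^{3 x}]:  3 B^{3} = -81
Solving: A = -3, B = -3.
Check against the point condition:
  u(0, 0) = -3  ⟹  B = -3  ✓
Hence u(x, y) = - 3 x y - 3 e^{x}.

Answer: u(x, y) = - 3 x y - 3 e^{x}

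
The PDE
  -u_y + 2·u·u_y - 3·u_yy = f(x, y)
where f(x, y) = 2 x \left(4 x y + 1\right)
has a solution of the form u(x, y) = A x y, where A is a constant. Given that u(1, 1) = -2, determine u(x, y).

Substitute the ansatz u = A x y into the left-hand side.
Derivatives of the ansatz:
  u_y = A x
  u_yy = 0
Term by term:
  -u_y = - A x
  2·u·u_y = 2 A^{2} x^{2} y
  -3·u_yy = 0
So the left-hand side equals
  2 A^{2} x^{2} y - A x
This must equal f(x, y) identically; expanded, f = 8 x^{2} y + 2 x.
Matching coefficients of the independent functions:
  [x]:  - A = 2
  [x^{2} y]:  2 A^{2} = 8
Solving: A = -2.
Check against the point condition:
  u(1, 1) = -2  ⟹  A = -2  ✓
Hence u(x, y) = - 2 x y.

Answer: u(x, y) = - 2 x y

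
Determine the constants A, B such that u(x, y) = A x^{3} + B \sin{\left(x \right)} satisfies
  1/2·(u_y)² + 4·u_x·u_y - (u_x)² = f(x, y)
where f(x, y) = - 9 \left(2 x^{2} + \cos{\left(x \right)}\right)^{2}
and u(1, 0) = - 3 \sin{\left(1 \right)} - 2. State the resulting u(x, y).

Substitute the ansatz u = A x^{3} + B \sin{\left(x \right)} into the left-hand side.
Derivatives of the ansatz:
  u_y = 0
  u_x = 3 A x^{2} + B \cos{\left(x \right)}
Term by term:
  1/2·(u_y)² = 0
  4·u_x·u_y = 0
  -(u_x)² = - 9 A^{2} x^{4} - 6 A B x^{2} \cos{\left(x \right)} - B^{2} \cos^{2}{\left(x \right)}
So the left-hand side equals
  - 9 A^{2} x^{4} - 6 A B x^{2} \cos{\left(x \right)} - B^{2} \cos^{2}{\left(x \right)}
This must equal f(x, y) identically; expanded, f = - 36 x^{4} - 36 x^{2} \cos{\left(x \right)} - 9 \cos^{2}{\left(x \right)}.
Matching coefficients of the independent functions:
  [x^{4}]:  - 9 A^{2} = -36
  [x^{2} \cos{\left(x \right)}]:  - 6 A B = -36
  [\cos^{2}{\left(x \right)}]:  - B^{2} = -9
These equations allow (A, B) = (-2, -3) or (2, 3).
Impose the point condition(s):
  u(1, 0) = - 3 \sin{\left(1 \right)} - 2  ⟹  A + B \sin{\left(1 \right)} = - 3 \sin{\left(1 \right)} - 2
Only A = -2, B = -3 satisfies everything.
Hence u(x, y) = - 2 x^{3} - 3 \sin{\left(x \right)}.

Answer: u(x, y) = - 2 x^{3} - 3 \sin{\left(x \right)}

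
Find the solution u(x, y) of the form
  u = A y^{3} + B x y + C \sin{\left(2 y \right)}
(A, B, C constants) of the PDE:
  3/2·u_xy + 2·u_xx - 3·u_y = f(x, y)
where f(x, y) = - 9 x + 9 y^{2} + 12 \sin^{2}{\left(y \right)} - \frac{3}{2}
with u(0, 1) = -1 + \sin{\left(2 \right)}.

Substitute the ansatz u = A y^{3} + B x y + C \sin{\left(2 y \right)} into the left-hand side.
Derivatives of the ansatz:
  u_xy = B
  u_xx = 0
  u_y = 3 A y^{2} + B x + 2 C \cos{\left(2 y \right)}
Term by term:
  3/2·u_xy = \frac{3 B}{2}
  2·u_xx = 0
  -3·u_y = - 9 A y^{2} - 3 B x - 6 C \cos{\left(2 y \right)}
So the left-hand side equals
  - 9 A y^{2} - 3 B x + \frac{3 B}{2} - 6 C \cos{\left(2 y \right)}
This must equal f(x, y) identically; expanded, f = - 9 x + 9 y^{2} - 6 \cos{\left(2 y \right)} + \frac{9}{2}.
Matching coefficients of the independent functions:
  [constant term]:  \frac{3 B}{2} = \frac{9}{2}
  [x]:  - 3 B = -9
  [y^{2}]:  - 9 A = 9
  [\cos{\left(2 y \right)}]:  - 6 C = -6
Solving: A = -1, B = 3, C = 1.
Check against the point condition:
  u(0, 1) = -1 + \sin{\left(2 \right)}  ⟹  A + C \sin{\left(2 \right)} = -1 + \sin{\left(2 \right)}  ✓
Hence u(x, y) = 3 x y - y^{3} + \sin{\left(2 y \right)}.

Answer: u(x, y) = 3 x y - y^{3} + \sin{\left(2 y \right)}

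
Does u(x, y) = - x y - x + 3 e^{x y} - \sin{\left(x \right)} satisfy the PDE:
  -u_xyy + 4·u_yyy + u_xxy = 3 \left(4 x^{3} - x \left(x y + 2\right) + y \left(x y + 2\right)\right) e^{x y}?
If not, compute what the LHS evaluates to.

Evaluate each term of the left-hand side for u = - x y - x + 3 e^{x y} - \sin{\left(x \right)}.
Derivatives:
  u_xyy = 3 x^{2} y e^{x y} + 6 x e^{x y}
  u_yyy = 3 x^{3} e^{x y}
  u_xxy = 3 x y^{2} e^{x y} + 6 y e^{x y}
Terms:
  -u_xyy = - 3 x \left(x y + 2\right) e^{x y}
  4·u_yyy = 12 x^{3} e^{x y}
  u_xxy = 3 y \left(x y + 2\right) e^{x y}
Sum: LHS = 3 \left(4 x^{3} - x \left(x y + 2\right) + y \left(x y + 2\right)\right) e^{x y}
This is exactly the given right-hand side, so u is a solution.

Answer: Yes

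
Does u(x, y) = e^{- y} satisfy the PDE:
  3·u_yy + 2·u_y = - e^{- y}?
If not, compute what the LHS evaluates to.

Evaluate each term of the left-hand side for u = e^{- y}.
Derivatives:
  u_yy = e^{- y}
  u_y = - e^{- y}
Terms:
  3·u_yy = 3 e^{- y}
  2·u_y = - 2 e^{- y}
Sum: LHS = e^{- y}
Given right-hand side: - e^{- y}. Difference LHS − RHS = 2 e^{- y} ≠ 0, so u is not a solution.

Answer: No, the LHS evaluates to e^{- y}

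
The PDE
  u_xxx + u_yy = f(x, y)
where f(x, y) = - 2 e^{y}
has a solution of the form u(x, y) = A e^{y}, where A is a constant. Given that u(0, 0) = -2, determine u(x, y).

Answer: u(x, y) = - 2 e^{y}

Derivation:
Substitute the ansatz u = A e^{y} into the left-hand side.
Derivatives of the ansatz:
  u_xxx = 0
  u_yy = A e^{y}
Term by term:
  u_xxx = 0
  u_yy = A e^{y}
So the left-hand side equals
  A e^{y}
This must equal f(x, y) = - 2 e^{y} identically.
Matching coefficients of the independent functions:
  [e^{y}]:  A = -2
Solving: A = -2.
Check against the point condition:
  u(0, 0) = -2  ⟹  A = -2  ✓
Hence u(x, y) = - 2 e^{y}.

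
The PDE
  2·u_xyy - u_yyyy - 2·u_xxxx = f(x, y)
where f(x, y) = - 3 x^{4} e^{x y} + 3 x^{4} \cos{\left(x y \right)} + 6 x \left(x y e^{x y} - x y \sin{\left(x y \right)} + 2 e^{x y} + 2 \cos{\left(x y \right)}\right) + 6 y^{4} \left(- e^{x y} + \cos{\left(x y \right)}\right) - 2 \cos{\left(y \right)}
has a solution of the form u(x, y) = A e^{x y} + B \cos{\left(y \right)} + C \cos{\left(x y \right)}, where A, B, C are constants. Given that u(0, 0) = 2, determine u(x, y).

Substitute the ansatz u = A e^{x y} + B \cos{\left(y \right)} + C \cos{\left(x y \right)} into the left-hand side.
Derivatives of the ansatz:
  u_xyy = A x^{2} y e^{x y} + 2 A x e^{x y} + C x^{2} y \sin{\left(x y \right)} - 2 C x \cos{\left(x y \right)}
  u_yyyy = A x^{4} e^{x y} + B \cos{\left(y \right)} + C x^{4} \cos{\left(x y \right)}
  u_xxxx = A y^{4} e^{x y} + C y^{4} \cos{\left(x y \right)}
Term by term:
  2·u_xyy = 2 A x^{2} y e^{x y} + 4 A x e^{x y} + 2 C x^{2} y \sin{\left(x y \right)} - 4 C x \cos{\left(x y \right)}
  -u_yyyy = - A x^{4} e^{x y} - B \cos{\left(y \right)} - C x^{4} \cos{\left(x y \right)}
  -2·u_xxxx = - 2 A y^{4} e^{x y} - 2 C y^{4} \cos{\left(x y \right)}
So the left-hand side equals
  - A x^{4} e^{x y} + 2 A x^{2} y e^{x y} + 4 A x e^{x y} - 2 A y^{4} e^{x y} - B \cos{\left(y \right)} - C x^{4} \cos{\left(x y \right)} + 2 C x^{2} y \sin{\left(x y \right)} - 4 C x \cos{\left(x y \right)} - 2 C y^{4} \cos{\left(x y \right)}
This must equal f(x, y) identically; expanded, f = - 3 x^{4} e^{x y} + 3 x^{4} \cos{\left(x y \right)} + 6 x^{2} y e^{x y} - 6 x^{2} y \sin{\left(x y \right)} + 12 x e^{x y} + 12 x \cos{\left(x y \right)} - 6 y^{4} e^{x y} + 6 y^{4} \cos{\left(x y \right)} - 2 \cos{\left(y \right)}.
Matching coefficients of the independent functions:
  [x e^{x y}]:  4 A = 12
  [x \cos{\left(x y \right)}]:  - 4 C = 12
  [x^{4} e^{x y}]:  - A = -3
  [x^{4} \cos{\left(x y \right)}]:  - C = 3
  [y^{4} e^{x y}]:  - 2 A = -6
  [y^{4} \cos{\left(x y \right)}]:  - 2 C = 6
  [x^{2} y e^{x y}]:  2 A = 6
  [x^{2} y \sin{\left(x y \right)}]:  2 C = -6
  [\cos{\left(y \right)}]:  - B = -2
Solving: A = 3, B = 2, C = -3.
Check against the point condition:
  u(0, 0) = 2  ⟹  A + B + C = 2  ✓
Hence u(x, y) = 3 e^{x y} + 2 \cos{\left(y \right)} - 3 \cos{\left(x y \right)}.

Answer: u(x, y) = 3 e^{x y} + 2 \cos{\left(y \right)} - 3 \cos{\left(x y \right)}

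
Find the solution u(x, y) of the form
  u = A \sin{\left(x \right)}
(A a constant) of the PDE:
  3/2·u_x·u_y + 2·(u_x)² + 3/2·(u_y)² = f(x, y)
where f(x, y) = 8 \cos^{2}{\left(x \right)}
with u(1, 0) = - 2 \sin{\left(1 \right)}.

Substitute the ansatz u = A \sin{\left(x \right)} into the left-hand side.
Derivatives of the ansatz:
  u_x = A \cos{\left(x \right)}
  u_y = 0
Term by term:
  3/2·u_x·u_y = 0
  2·(u_x)² = 2 A^{2} \cos^{2}{\left(x \right)}
  3/2·(u_y)² = 0
So the left-hand side equals
  2 A^{2} \cos^{2}{\left(x \right)}
This must equal f(x, y) = 8 \cos^{2}{\left(x \right)} identically.
Matching coefficients of the independent functions:
  [\cos^{2}{\left(x \right)}]:  2 A^{2} = 8
These equations allow (A) = (-2) or (2).
Impose the point condition(s):
  u(1, 0) = - 2 \sin{\left(1 \right)}  ⟹  A \sin{\left(1 \right)} = - 2 \sin{\left(1 \right)}
Only A = -2 satisfies everything.
Hence u(x, y) = - 2 \sin{\left(x \right)}.

Answer: u(x, y) = - 2 \sin{\left(x \right)}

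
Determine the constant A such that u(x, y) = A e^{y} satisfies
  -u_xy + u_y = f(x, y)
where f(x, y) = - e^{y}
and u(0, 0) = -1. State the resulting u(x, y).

Answer: u(x, y) = - e^{y}

Derivation:
Substitute the ansatz u = A e^{y} into the left-hand side.
Derivatives of the ansatz:
  u_xy = 0
  u_y = A e^{y}
Term by term:
  -u_xy = 0
  u_y = A e^{y}
So the left-hand side equals
  A e^{y}
This must equal f(x, y) = - e^{y} identically.
Matching coefficients of the independent functions:
  [e^{y}]:  A = -1
Solving: A = -1.
Check against the point condition:
  u(0, 0) = -1  ⟹  A = -1  ✓
Hence u(x, y) = - e^{y}.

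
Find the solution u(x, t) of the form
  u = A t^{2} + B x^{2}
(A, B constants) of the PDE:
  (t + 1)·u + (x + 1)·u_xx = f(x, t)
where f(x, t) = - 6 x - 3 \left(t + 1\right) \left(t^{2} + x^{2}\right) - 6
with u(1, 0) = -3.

Substitute the ansatz u = A t^{2} + B x^{2} into the left-hand side.
Derivatives of the ansatz:
  u_xx = 2 B
Term by term:
  (t + 1)·u = A t^{3} + A t^{2} + B t x^{2} + B x^{2}
  (x + 1)·u_xx = 2 B x + 2 B
So the left-hand side equals
  A t^{3} + A t^{2} + B t x^{2} + B x^{2} + 2 B x + 2 B
This must equal f(x, t) identically; expanded, f = - 3 t^{3} - 3 t^{2} - 3 t x^{2} - 3 x^{2} - 6 x - 6.
Matching coefficients of the independent functions:
  [constant term, x]:  2 B = -6
  [t^{2}, t^{3}]:  A = -3
  [x^{2}, t x^{2}]:  B = -3
Solving: A = -3, B = -3.
Check against the point condition:
  u(1, 0) = -3  ⟹  B = -3  ✓
Hence u(x, t) = - 3 t^{2} - 3 x^{2}.

Answer: u(x, t) = - 3 t^{2} - 3 x^{2}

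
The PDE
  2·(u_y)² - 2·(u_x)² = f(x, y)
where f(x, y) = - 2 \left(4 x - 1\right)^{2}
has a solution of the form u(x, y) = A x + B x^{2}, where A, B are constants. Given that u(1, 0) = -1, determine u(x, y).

Substitute the ansatz u = A x + B x^{2} into the left-hand side.
Derivatives of the ansatz:
  u_y = 0
  u_x = A + 2 B x
Term by term:
  2·(u_y)² = 0
  -2·(u_x)² = - 2 A^{2} - 8 A B x - 8 B^{2} x^{2}
So the left-hand side equals
  - 2 A^{2} - 8 A B x - 8 B^{2} x^{2}
This must equal f(x, y) identically; expanded, f = - 32 x^{2} + 16 x - 2.
Matching coefficients of the independent functions:
  [constant term]:  - 2 A^{2} = -2
  [x]:  - 8 A B = 16
  [x^{2}]:  - 8 B^{2} = -32
These equations allow (A, B) = (-1, 2) or (1, -2).
Impose the point condition(s):
  u(1, 0) = -1  ⟹  A + B = -1
Only A = 1, B = -2 satisfies everything.
Hence u(x, y) = - 2 x^{2} + x.

Answer: u(x, y) = - 2 x^{2} + x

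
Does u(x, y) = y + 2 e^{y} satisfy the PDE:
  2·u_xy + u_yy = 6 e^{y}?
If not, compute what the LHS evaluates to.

Answer: No, the LHS evaluates to 2 e^{y}

Derivation:
Evaluate each term of the left-hand side for u = y + 2 e^{y}.
Derivatives:
  u_xy = 0
  u_yy = 2 e^{y}
Terms:
  2·u_xy = 0
  u_yy = 2 e^{y}
Sum: LHS = 2 e^{y}
Given right-hand side: 6 e^{y}. Difference LHS − RHS = - 4 e^{y} ≠ 0, so u is not a solution.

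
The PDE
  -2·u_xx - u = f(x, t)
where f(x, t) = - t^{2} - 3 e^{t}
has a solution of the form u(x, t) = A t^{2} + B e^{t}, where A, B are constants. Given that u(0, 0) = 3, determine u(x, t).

Answer: u(x, t) = t^{2} + 3 e^{t}

Derivation:
Substitute the ansatz u = A t^{2} + B e^{t} into the left-hand side.
Derivatives of the ansatz:
  u_xx = 0
Term by term:
  -2·u_xx = 0
  -u = - A t^{2} - B e^{t}
So the left-hand side equals
  - A t^{2} - B e^{t}
This must equal f(x, t) = - t^{2} - 3 e^{t} identically.
Matching coefficients of the independent functions:
  [t^{2}]:  - A = -1
  [e^{t}]:  - B = -3
Solving: A = 1, B = 3.
Check against the point condition:
  u(0, 0) = 3  ⟹  B = 3  ✓
Hence u(x, t) = t^{2} + 3 e^{t}.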